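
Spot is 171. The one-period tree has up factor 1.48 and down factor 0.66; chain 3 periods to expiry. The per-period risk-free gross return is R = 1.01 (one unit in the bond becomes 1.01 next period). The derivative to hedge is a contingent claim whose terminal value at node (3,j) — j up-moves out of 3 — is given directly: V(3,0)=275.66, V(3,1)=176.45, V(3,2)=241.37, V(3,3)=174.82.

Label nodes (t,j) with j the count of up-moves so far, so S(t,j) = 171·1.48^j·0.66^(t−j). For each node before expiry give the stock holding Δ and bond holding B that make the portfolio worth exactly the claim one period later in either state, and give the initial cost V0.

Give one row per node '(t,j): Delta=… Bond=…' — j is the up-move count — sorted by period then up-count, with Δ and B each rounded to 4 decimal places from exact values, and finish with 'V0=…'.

(0,0): Delta=-0.0906 Bond=224.4930
(1,0): Delta=-0.3119 Bond=251.7205
(1,1): Delta=0.0420 Bond=193.1899
(2,0): Delta=-1.6243 Bond=351.9920
(2,1): Delta=0.4740 Bond=122.9676
(2,2): Delta=-0.2167 Bond=292.0145
V0=209.0086

No-arbitrage ⇒ martingale measure with p* = (R−d)/(u−d) = 0.4268.
At expiry t=3: V(3,0)=275.6600, V(3,1)=176.4500, V(3,2)=241.3700, V(3,3)=174.8200
(2,0): S=74.4876. Δ = (V_up−V_dn)/(S_up−S_dn) = (176.4500−275.6600)/(110.2416−49.1618) = -1.6243. V = [p*·176.4500 + (1−p*)·275.6600]/1.01 = 231.0042. B = V − Δ·S = 351.9920.
(2,1): S=167.0328. Δ = (V_up−V_dn)/(S_up−S_dn) = (241.3700−176.4500)/(247.2085−110.2416) = 0.4740. V = [p*·241.3700 + (1−p*)·176.4500]/1.01 = 202.1384. B = V − Δ·S = 122.9676.
(2,2): S=374.5584. Δ = (V_up−V_dn)/(S_up−S_dn) = (174.8200−241.3700)/(554.3464−247.2085) = -0.2167. V = [p*·174.8200 + (1−p*)·241.3700]/1.01 = 210.8560. B = V − Δ·S = 292.0145.
(1,0): S=112.8600. Δ = (V_up−V_dn)/(S_up−S_dn) = (202.1384−231.0042)/(167.0328−74.4876) = -0.3119. V = [p*·202.1384 + (1−p*)·231.0042]/1.01 = 216.5183. B = V − Δ·S = 251.7205.
(1,1): S=253.0800. Δ = (V_up−V_dn)/(S_up−S_dn) = (210.8560−202.1384)/(374.5584−167.0328) = 0.0420. V = [p*·210.8560 + (1−p*)·202.1384]/1.01 = 203.8211. B = V − Δ·S = 193.1899.
(0,0): S=171.0000. Δ = (V_up−V_dn)/(S_up−S_dn) = (203.8211−216.5183)/(253.0800−112.8600) = -0.0906. V = [p*·203.8211 + (1−p*)·216.5183]/1.01 = 209.0086. B = V − Δ·S = 224.4930.
Self-financing check: at every node Δ·S+B equals the discounted successor values.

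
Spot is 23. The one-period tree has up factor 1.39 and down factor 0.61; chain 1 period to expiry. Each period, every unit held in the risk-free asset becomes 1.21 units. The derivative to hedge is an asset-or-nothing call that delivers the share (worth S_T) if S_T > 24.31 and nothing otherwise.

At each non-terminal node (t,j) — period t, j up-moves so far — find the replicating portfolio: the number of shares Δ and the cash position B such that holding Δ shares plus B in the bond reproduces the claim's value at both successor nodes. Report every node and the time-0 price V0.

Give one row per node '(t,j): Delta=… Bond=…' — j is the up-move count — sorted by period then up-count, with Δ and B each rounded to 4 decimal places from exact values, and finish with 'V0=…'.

Under the risk-neutral measure, an up-move has probability p* = (R−d)/(u−d) = 0.7692 and values discount at R = 1.21.
Payoff layer (t=1): V(1,0)=0.0000, V(1,1)=31.9700
  t=0,j=0: stock 23.0000 → up 31.9700 (V=31.9700), down 14.0300 (V=0.0000). Price 20.3242; hedge Δ=1.7821, bond B=-20.6630.
Root portfolio cost Δ·23+B reproduces V0=20.3242.

(0,0): Delta=1.7821 Bond=-20.6630
V0=20.3242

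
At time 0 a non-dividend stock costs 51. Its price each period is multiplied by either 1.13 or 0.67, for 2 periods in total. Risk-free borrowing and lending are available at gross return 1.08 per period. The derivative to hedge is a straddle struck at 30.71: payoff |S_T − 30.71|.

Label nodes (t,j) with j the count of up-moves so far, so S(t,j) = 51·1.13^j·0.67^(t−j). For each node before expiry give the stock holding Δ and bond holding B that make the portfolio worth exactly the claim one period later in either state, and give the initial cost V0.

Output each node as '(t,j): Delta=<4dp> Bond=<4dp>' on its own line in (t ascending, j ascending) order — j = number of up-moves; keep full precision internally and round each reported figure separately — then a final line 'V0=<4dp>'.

(0,0): Delta=0.9329 Bond=-22.7503
(1,0): Delta=0.0055 Bond=7.1211
(1,1): Delta=1.0000 Bond=-28.4352
V0=24.8295

Since d<R<u, set p* = (R−d)/(u−d) = 0.8913; price each node as the discounted p*-expectation of its children.
Terminal payoffs: V(2,0)=7.8161, V(2,1)=7.9021, V(2,2)=34.4119
Node (1,0) S=34.1700: V=(p*·7.9021+(1−p*)·7.8161)/1.08=7.3081; Δ=(7.9021−7.8161)/(38.6121−22.8939)=0.0055; B=V−Δ·S=7.1211
Node (1,1) S=57.6300: V=(p*·34.4119+(1−p*)·7.9021)/1.08=29.1948; Δ=(34.4119−7.9021)/(65.1219−38.6121)=1.0000; B=V−Δ·S=-28.4352
Node (0,0) S=51.0000: V=(p*·29.1948+(1−p*)·7.3081)/1.08=24.8295; Δ=(29.1948−7.3081)/(57.6300−34.1700)=0.9329; B=V−Δ·S=-22.7503
The time-0 hedge costs 24.8295, which is the no-arbitrage price.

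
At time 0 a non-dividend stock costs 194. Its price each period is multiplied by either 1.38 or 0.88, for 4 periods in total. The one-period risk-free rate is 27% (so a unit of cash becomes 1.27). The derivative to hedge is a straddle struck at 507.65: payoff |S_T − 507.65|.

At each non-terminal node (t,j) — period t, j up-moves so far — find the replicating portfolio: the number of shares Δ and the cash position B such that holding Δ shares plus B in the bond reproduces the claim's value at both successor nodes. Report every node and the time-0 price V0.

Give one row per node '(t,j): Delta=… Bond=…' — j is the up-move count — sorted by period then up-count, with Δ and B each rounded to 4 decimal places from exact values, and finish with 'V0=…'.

(0,0): Delta=-0.0641 Bond=69.3274
(1,0): Delta=-1.0000 Bond=247.8296
(1,1): Delta=0.1043 Bond=42.9786
(2,0): Delta=-1.0000 Bond=314.7436
(2,1): Delta=-1.0000 Bond=314.7436
(2,2): Delta=0.3029 Bond=-18.7958
(3,0): Delta=-1.0000 Bond=399.7244
(3,1): Delta=-1.0000 Bond=399.7244
(3,2): Delta=-1.0000 Bond=399.7244
(3,3): Delta=0.5372 Bond=-143.3463
V0=56.8999

No-arbitrage ⇒ martingale measure with p* = (R−d)/(u−d) = 0.7800.
Terminal payoffs: V(4,0)=391.3091, V(4,1)=325.2063, V(4,2)=221.5451, V(4,3)=58.9855, V(4,4)=195.9374
(3,0): S=132.2056. Δ = (V_up−V_dn)/(S_up−S_dn) = (325.2063−391.3091)/(182.4437−116.3409) = -1.0000. V = [p*·325.2063 + (1−p*)·391.3091]/1.27 = 267.5188. B = V − Δ·S = 399.7244.
(3,1): S=207.3224. Δ = (V_up−V_dn)/(S_up−S_dn) = (221.5451−325.2063)/(286.1049−182.4437) = -1.0000. V = [p*·221.5451 + (1−p*)·325.2063]/1.27 = 192.4020. B = V − Δ·S = 399.7244.
(3,2): S=325.1192. Δ = (V_up−V_dn)/(S_up−S_dn) = (58.9855−221.5451)/(448.6645−286.1049) = -1.0000. V = [p*·58.9855 + (1−p*)·221.5451]/1.27 = 74.6052. B = V − Δ·S = 399.7244.
(3,3): S=509.8460. Δ = (V_up−V_dn)/(S_up−S_dn) = (195.9374−58.9855)/(703.5874−448.6645) = 0.5372. V = [p*·195.9374 + (1−p*)·58.9855]/1.27 = 130.5575. B = V − Δ·S = -143.3463.
(2,0): S=150.2336. Δ = (V_up−V_dn)/(S_up−S_dn) = (192.4020−267.5188)/(207.3224−132.2056) = -1.0000. V = [p*·192.4020 + (1−p*)·267.5188]/1.27 = 164.5100. B = V − Δ·S = 314.7436.
(2,1): S=235.5936. Δ = (V_up−V_dn)/(S_up−S_dn) = (74.6052−192.4020)/(325.1192−207.3224) = -1.0000. V = [p*·74.6052 + (1−p*)·192.4020]/1.27 = 79.1500. B = V − Δ·S = 314.7436.
(2,2): S=369.4536. Δ = (V_up−V_dn)/(S_up−S_dn) = (130.5575−74.6052)/(509.8460−325.1192) = 0.3029. V = [p*·130.5575 + (1−p*)·74.6052]/1.27 = 93.1087. B = V − Δ·S = -18.7958.
(1,0): S=170.7200. Δ = (V_up−V_dn)/(S_up−S_dn) = (79.1500−164.5100)/(235.5936−150.2336) = -1.0000. V = [p*·79.1500 + (1−p*)·164.5100]/1.27 = 77.1096. B = V − Δ·S = 247.8296.
(1,1): S=267.7200. Δ = (V_up−V_dn)/(S_up−S_dn) = (93.1087−79.1500)/(369.4536−235.5936) = 0.1043. V = [p*·93.1087 + (1−p*)·79.1500]/1.27 = 70.8959. B = V − Δ·S = 42.9786.
(0,0): S=194.0000. Δ = (V_up−V_dn)/(S_up−S_dn) = (70.8959−77.1096)/(267.7200−170.7200) = -0.0641. V = [p*·70.8959 + (1−p*)·77.1096]/1.27 = 56.8999. B = V − Δ·S = 69.3274.
The time-0 hedge costs 56.8999, which is the no-arbitrage price.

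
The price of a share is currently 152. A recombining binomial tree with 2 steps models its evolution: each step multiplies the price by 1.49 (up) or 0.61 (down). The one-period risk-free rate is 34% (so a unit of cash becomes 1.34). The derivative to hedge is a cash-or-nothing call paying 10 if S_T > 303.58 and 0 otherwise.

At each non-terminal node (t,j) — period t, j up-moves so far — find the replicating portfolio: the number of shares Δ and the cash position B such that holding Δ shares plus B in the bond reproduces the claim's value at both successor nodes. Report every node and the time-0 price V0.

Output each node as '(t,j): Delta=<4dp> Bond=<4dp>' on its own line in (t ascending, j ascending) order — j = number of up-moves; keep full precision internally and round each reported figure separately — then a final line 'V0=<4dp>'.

(0,0): Delta=0.0463 Bond=-3.2024
(1,0): Delta=0.0000 Bond=0.0000
(1,1): Delta=0.0502 Bond=-5.1730
V0=3.8324

Risk-neutral probability p* = (R−d)/(u−d) = (1.34−0.61)/(1.49−0.61) = 0.8295.
At expiry t=2: V(2,0)=0.0000, V(2,1)=0.0000, V(2,2)=10.0000
Node (1,0) S=92.7200: V=(p*·0.0000+(1−p*)·0.0000)/1.34=0.0000; Δ=(0.0000−0.0000)/(138.1528−56.5592)=0.0000; B=V−Δ·S=0.0000
Node (1,1) S=226.4800: V=(p*·10.0000+(1−p*)·0.0000)/1.34=6.1906; Δ=(10.0000−0.0000)/(337.4552−138.1528)=0.0502; B=V−Δ·S=-5.1730
Node (0,0) S=152.0000: V=(p*·6.1906+(1−p*)·0.0000)/1.34=3.8324; Δ=(6.1906−0.0000)/(226.4800−92.7200)=0.0463; B=V−Δ·S=-3.2024
The time-0 hedge costs 3.8324, which is the no-arbitrage price.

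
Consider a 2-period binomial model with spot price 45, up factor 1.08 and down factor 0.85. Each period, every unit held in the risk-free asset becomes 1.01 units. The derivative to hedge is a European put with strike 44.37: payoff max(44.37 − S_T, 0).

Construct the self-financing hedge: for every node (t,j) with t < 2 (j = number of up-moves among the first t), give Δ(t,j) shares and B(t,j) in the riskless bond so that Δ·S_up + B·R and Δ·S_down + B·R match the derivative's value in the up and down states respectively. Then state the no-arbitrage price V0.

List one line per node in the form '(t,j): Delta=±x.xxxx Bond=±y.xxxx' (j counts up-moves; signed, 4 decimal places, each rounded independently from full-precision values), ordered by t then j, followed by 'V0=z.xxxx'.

The replicating-portfolio and risk-neutral prices coincide; use p* = (1.01−0.85)/(1.08−0.85) = 0.6957 for the latter.
Payoff layer (t=2): V(2,0)=11.8575, V(2,1)=3.0600, V(2,2)=0.0000
Node (1,0) S=38.2500: V=(p*·3.0600+(1−p*)·11.8575)/1.01=5.6807; Δ=(3.0600−11.8575)/(41.3100−32.5125)=-1.0000; B=V−Δ·S=43.9307
Node (1,1) S=48.6000: V=(p*·0.0000+(1−p*)·3.0600)/1.01=0.9221; Δ=(0.0000−3.0600)/(52.4880−41.3100)=-0.2738; B=V−Δ·S=14.2264
Node (0,0) S=45.0000: V=(p*·0.9221+(1−p*)·5.6807)/1.01=2.3469; Δ=(0.9221−5.6807)/(48.6000−38.2500)=-0.4598; B=V−Δ·S=23.0365
The time-0 hedge costs 2.3469, which is the no-arbitrage price.

(0,0): Delta=-0.4598 Bond=23.0365
(1,0): Delta=-1.0000 Bond=43.9307
(1,1): Delta=-0.2738 Bond=14.2264
V0=2.3469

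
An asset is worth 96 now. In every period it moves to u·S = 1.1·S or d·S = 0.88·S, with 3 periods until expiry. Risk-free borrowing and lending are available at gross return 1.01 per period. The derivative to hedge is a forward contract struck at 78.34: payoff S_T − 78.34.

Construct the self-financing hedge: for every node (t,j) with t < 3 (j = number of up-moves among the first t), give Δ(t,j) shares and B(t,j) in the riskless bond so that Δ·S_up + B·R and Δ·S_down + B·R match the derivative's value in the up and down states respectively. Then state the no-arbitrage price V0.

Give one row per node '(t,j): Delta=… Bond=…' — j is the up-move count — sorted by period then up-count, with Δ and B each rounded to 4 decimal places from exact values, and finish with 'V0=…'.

(0,0): Delta=1.0000 Bond=-76.0360
(1,0): Delta=1.0000 Bond=-76.7964
(1,1): Delta=1.0000 Bond=-76.7964
(2,0): Delta=1.0000 Bond=-77.5644
(2,1): Delta=1.0000 Bond=-77.5644
(2,2): Delta=1.0000 Bond=-77.5644
V0=19.9640

The replicating-portfolio and risk-neutral prices coincide; use p* = (1.01−0.88)/(1.1−0.88) = 0.5909 for the latter.
Payoff layer (t=3): V(3,0)=-12.9187, V(3,1)=3.4366, V(3,2)=23.8808, V(3,3)=49.4360
Node (2,0) S=74.3424: V=(p*·3.4366+(1−p*)·-12.9187)/1.01=-3.2220; Δ=(3.4366−-12.9187)/(81.7766−65.4213)=1.0000; B=V−Δ·S=-77.5644
Node (2,1) S=92.9280: V=(p*·23.8808+(1−p*)·3.4366)/1.01=15.3636; Δ=(23.8808−3.4366)/(102.2208−81.7766)=1.0000; B=V−Δ·S=-77.5644
Node (2,2) S=116.1600: V=(p*·49.4360+(1−p*)·23.8808)/1.01=38.5956; Δ=(49.4360−23.8808)/(127.7760−102.2208)=1.0000; B=V−Δ·S=-77.5644
Node (1,0) S=84.4800: V=(p*·15.3636+(1−p*)·-3.2220)/1.01=7.6836; Δ=(15.3636−-3.2220)/(92.9280−74.3424)=1.0000; B=V−Δ·S=-76.7964
Node (1,1) S=105.6000: V=(p*·38.5956+(1−p*)·15.3636)/1.01=28.8036; Δ=(38.5956−15.3636)/(116.1600−92.9280)=1.0000; B=V−Δ·S=-76.7964
Node (0,0) S=96.0000: V=(p*·28.8036+(1−p*)·7.6836)/1.01=19.9640; Δ=(28.8036−7.6836)/(105.6000−84.4800)=1.0000; B=V−Δ·S=-76.0360
Root portfolio cost Δ·96+B reproduces V0=19.9640.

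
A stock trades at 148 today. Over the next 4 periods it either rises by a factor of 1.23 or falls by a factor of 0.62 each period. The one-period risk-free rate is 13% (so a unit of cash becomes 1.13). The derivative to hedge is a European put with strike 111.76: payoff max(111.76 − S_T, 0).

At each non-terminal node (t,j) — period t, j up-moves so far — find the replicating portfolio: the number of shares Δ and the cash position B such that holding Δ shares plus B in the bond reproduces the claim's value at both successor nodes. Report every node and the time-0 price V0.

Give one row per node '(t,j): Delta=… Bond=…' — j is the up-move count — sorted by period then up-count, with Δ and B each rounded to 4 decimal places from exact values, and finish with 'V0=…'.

Since d<R<u, set p* = (R−d)/(u−d) = 0.8361; price each node as the discounted p*-expectation of its children.
Terminal payoffs: V(4,0)=89.8910, V(4,1)=68.3748, V(4,2)=25.6893, V(4,3)=0.0000, V(4,4)=0.0000
(3,0): S=35.2725. Δ = (V_up−V_dn)/(S_up−S_dn) = (68.3748−89.8910)/(43.3852−21.8690) = -1.0000. V = [p*·68.3748 + (1−p*)·89.8910]/1.13 = 63.6301. B = V − Δ·S = 98.9027.
(3,1): S=69.9762. Δ = (V_up−V_dn)/(S_up−S_dn) = (25.6893−68.3748)/(86.0707−43.3852) = -1.0000. V = [p*·25.6893 + (1−p*)·68.3748]/1.13 = 28.9265. B = V − Δ·S = 98.9027.
(3,2): S=138.8237. Δ = (V_up−V_dn)/(S_up−S_dn) = (0.0000−25.6893)/(170.7532−86.0707) = -0.3034. V = [p*·0.0000 + (1−p*)·25.6893]/1.13 = 3.7269. B = V − Δ·S = 45.8405.
(3,3): S=275.4083. Δ = (V_up−V_dn)/(S_up−S_dn) = (0.0000−0.0000)/(338.7522−170.7532) = 0.0000. V = [p*·0.0000 + (1−p*)·0.0000]/1.13 = 0.0000. B = V − Δ·S = 0.0000.
(2,0): S=56.8912. Δ = (V_up−V_dn)/(S_up−S_dn) = (28.9265−63.6301)/(69.9762−35.2725) = -1.0000. V = [p*·28.9265 + (1−p*)·63.6301]/1.13 = 30.6333. B = V − Δ·S = 87.5245.
(2,1): S=112.8648. Δ = (V_up−V_dn)/(S_up−S_dn) = (3.7269−28.9265)/(138.8237−69.9762) = -0.3660. V = [p*·3.7269 + (1−p*)·28.9265]/1.13 = 6.9539. B = V − Δ·S = 48.2648.
(2,2): S=223.9092. Δ = (V_up−V_dn)/(S_up−S_dn) = (0.0000−3.7269)/(275.4083−138.8237) = -0.0273. V = [p*·0.0000 + (1−p*)·3.7269]/1.13 = 0.5407. B = V − Δ·S = 6.6503.
(1,0): S=91.7600. Δ = (V_up−V_dn)/(S_up−S_dn) = (6.9539−30.6333)/(112.8648−56.8912) = -0.4230. V = [p*·6.9539 + (1−p*)·30.6333]/1.13 = 9.5892. B = V − Δ·S = 48.4078.
(1,1): S=182.0400. Δ = (V_up−V_dn)/(S_up−S_dn) = (0.5407−6.9539)/(223.9092−112.8648) = -0.0578. V = [p*·0.5407 + (1−p*)·6.9539]/1.13 = 1.4089. B = V − Δ·S = 11.9224.
(0,0): S=148.0000. Δ = (V_up−V_dn)/(S_up−S_dn) = (1.4089−9.5892)/(182.0400−91.7600) = -0.0906. V = [p*·1.4089 + (1−p*)·9.5892]/1.13 = 2.4336. B = V − Δ·S = 15.8439.
Each (Δ,B) replicates both successor values, so the strategy is self-financing and V0 is arbitrage-free.

(0,0): Delta=-0.0906 Bond=15.8439
(1,0): Delta=-0.4230 Bond=48.4078
(1,1): Delta=-0.0578 Bond=11.9224
(2,0): Delta=-1.0000 Bond=87.5245
(2,1): Delta=-0.3660 Bond=48.2648
(2,2): Delta=-0.0273 Bond=6.6503
(3,0): Delta=-1.0000 Bond=98.9027
(3,1): Delta=-1.0000 Bond=98.9027
(3,2): Delta=-0.3034 Bond=45.8405
(3,3): Delta=0.0000 Bond=0.0000
V0=2.4336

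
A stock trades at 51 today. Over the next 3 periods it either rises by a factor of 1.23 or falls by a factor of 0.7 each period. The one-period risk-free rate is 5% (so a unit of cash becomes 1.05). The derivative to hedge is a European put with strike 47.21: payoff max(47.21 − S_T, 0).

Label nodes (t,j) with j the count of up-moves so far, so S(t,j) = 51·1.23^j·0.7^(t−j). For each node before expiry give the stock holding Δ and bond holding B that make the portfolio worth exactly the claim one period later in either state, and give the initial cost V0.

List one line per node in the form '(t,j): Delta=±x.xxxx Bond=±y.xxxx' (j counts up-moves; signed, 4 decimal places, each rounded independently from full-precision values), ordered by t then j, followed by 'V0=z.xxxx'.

(0,0): Delta=-0.2992 Bond=19.5166
(1,0): Delta=-0.7740 Bond=37.4409
(1,1): Delta=-0.1603 Bond=11.7761
(2,0): Delta=-1.0000 Bond=44.9619
(2,1): Delta=-0.7078 Bond=36.4078
(2,2): Delta=0.0000 Bond=0.0000
V0=4.2572

Since d<R<u, set p* = (R−d)/(u−d) = 0.6604; price each node as the discounted p*-expectation of its children.
At expiry t=3: V(3,0)=29.7170, V(3,1)=16.4723, V(3,2)=0.0000, V(3,3)=0.0000
  t=2,j=0: stock 24.9900 → up 30.7377 (V=16.4723), down 17.4930 (V=29.7170). Price 19.9719; hedge Δ=-1.0000, bond B=44.9619.
  t=2,j=1: stock 43.9110 → up 54.0105 (V=0.0000), down 30.7377 (V=16.4723). Price 5.3280; hedge Δ=-0.7078, bond B=36.4078.
  t=2,j=2: stock 77.1579 → up 94.9042 (V=0.0000), down 54.0105 (V=0.0000). Price 0.0000; hedge Δ=0.0000, bond B=0.0000.
  t=1,j=0: stock 35.7000 → up 43.9110 (V=5.3280), down 24.9900 (V=19.9719). Price 9.8108; hedge Δ=-0.7740, bond B=37.4409.
  t=1,j=1: stock 62.7300 → up 77.1579 (V=0.0000), down 43.9110 (V=5.3280). Price 1.7233; hedge Δ=-0.1603, bond B=11.7761.
  t=0,j=0: stock 51.0000 → up 62.7300 (V=1.7233), down 35.7000 (V=9.8108). Price 4.2572; hedge Δ=-0.2992, bond B=19.5166.
Root portfolio cost Δ·51+B reproduces V0=4.2572.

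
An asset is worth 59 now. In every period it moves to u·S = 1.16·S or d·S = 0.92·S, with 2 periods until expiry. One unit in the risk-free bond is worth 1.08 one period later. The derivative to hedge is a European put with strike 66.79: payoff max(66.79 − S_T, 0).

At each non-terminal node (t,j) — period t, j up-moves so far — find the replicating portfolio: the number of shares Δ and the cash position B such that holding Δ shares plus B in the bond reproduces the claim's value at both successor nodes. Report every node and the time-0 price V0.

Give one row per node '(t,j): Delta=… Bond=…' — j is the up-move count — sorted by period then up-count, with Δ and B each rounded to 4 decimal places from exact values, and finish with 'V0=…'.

(0,0): Delta=-0.4507 Bond=29.6545
(1,0): Delta=-1.0000 Bond=61.8426
(1,1): Delta=-0.2329 Bond=17.1190
V0=3.0629

No-arbitrage ⇒ martingale measure with p* = (R−d)/(u−d) = 0.6667.
Terminal values V(2,·): V(2,0)=16.8524, V(2,1)=3.8252, V(2,2)=0.0000
  t=1,j=0: stock 54.2800 → up 62.9648 (V=3.8252), down 49.9376 (V=16.8524). Price 7.5626; hedge Δ=-1.0000, bond B=61.8426.
  t=1,j=1: stock 68.4400 → up 79.3904 (V=0.0000), down 62.9648 (V=3.8252). Price 1.1806; hedge Δ=-0.2329, bond B=17.1190.
  t=0,j=0: stock 59.0000 → up 68.4400 (V=1.1806), down 54.2800 (V=7.5626). Price 3.0629; hedge Δ=-0.4507, bond B=29.6545.
The time-0 hedge costs 3.0629, which is the no-arbitrage price.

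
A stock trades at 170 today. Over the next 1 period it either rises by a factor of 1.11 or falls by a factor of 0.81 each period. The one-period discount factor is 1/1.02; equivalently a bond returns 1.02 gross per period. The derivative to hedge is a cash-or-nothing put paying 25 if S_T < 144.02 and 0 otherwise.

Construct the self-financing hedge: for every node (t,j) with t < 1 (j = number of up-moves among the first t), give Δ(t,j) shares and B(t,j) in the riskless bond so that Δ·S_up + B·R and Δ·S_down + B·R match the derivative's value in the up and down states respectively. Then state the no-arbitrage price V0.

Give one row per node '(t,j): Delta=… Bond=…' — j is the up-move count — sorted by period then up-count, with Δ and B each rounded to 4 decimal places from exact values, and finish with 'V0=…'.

(0,0): Delta=-0.4902 Bond=90.6863
V0=7.3529

The replicating-portfolio and risk-neutral prices coincide; use p* = (1.02−0.81)/(1.11−0.81) = 0.7000 for the latter.
Terminal values V(1,·): V(1,0)=25.0000, V(1,1)=0.0000
  t=0,j=0: stock 170.0000 → up 188.7000 (V=0.0000), down 137.7000 (V=25.0000). Price 7.3529; hedge Δ=-0.4902, bond B=90.6863.
Check: Δ(0,0)·S0 + B(0,0) = 7.3529 = V0.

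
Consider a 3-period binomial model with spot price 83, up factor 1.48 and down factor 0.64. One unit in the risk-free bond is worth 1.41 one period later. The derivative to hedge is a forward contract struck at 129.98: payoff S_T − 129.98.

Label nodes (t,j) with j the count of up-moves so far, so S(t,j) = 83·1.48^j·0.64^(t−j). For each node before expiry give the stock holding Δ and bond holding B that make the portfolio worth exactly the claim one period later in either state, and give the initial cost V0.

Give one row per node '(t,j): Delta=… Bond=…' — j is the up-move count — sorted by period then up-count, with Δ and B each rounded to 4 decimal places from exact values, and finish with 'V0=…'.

(0,0): Delta=1.0000 Bond=-46.3681
(1,0): Delta=1.0000 Bond=-65.3790
(1,1): Delta=1.0000 Bond=-65.3790
(2,0): Delta=1.0000 Bond=-92.1844
(2,1): Delta=1.0000 Bond=-92.1844
(2,2): Delta=1.0000 Bond=-92.1844
V0=36.6319

No-arbitrage ⇒ martingale measure with p* = (R−d)/(u−d) = 0.9167.
Terminal values V(3,·): V(3,0)=-108.2220, V(3,1)=-79.6647, V(3,2)=-13.6260, V(3,3)=139.0887
(2,0): S=33.9968. Δ = (V_up−V_dn)/(S_up−S_dn) = (-79.6647−-108.2220)/(50.3153−21.7580) = 1.0000. V = [p*·-79.6647 + (1−p*)·-108.2220]/1.41 = -58.1876. B = V − Δ·S = -92.1844.
(2,1): S=78.6176. Δ = (V_up−V_dn)/(S_up−S_dn) = (-13.6260−-79.6647)/(116.3540−50.3153) = 1.0000. V = [p*·-13.6260 + (1−p*)·-79.6647]/1.41 = -13.5668. B = V − Δ·S = -92.1844.
(2,2): S=181.8032. Δ = (V_up−V_dn)/(S_up−S_dn) = (139.0887−-13.6260)/(269.0687−116.3540) = 1.0000. V = [p*·139.0887 + (1−p*)·-13.6260]/1.41 = 89.6188. B = V − Δ·S = -92.1844.
(1,0): S=53.1200. Δ = (V_up−V_dn)/(S_up−S_dn) = (-13.5668−-58.1876)/(78.6176−33.9968) = 1.0000. V = [p*·-13.5668 + (1−p*)·-58.1876]/1.41 = -12.2590. B = V − Δ·S = -65.3790.
(1,1): S=122.8400. Δ = (V_up−V_dn)/(S_up−S_dn) = (89.6188−-13.5668)/(181.8032−78.6176) = 1.0000. V = [p*·89.6188 + (1−p*)·-13.5668]/1.41 = 57.4610. B = V − Δ·S = -65.3790.
(0,0): S=83.0000. Δ = (V_up−V_dn)/(S_up−S_dn) = (57.4610−-12.2590)/(122.8400−53.1200) = 1.0000. V = [p*·57.4610 + (1−p*)·-12.2590]/1.41 = 36.6319. B = V − Δ·S = -46.3681.
Root portfolio cost Δ·83+B reproduces V0=36.6319.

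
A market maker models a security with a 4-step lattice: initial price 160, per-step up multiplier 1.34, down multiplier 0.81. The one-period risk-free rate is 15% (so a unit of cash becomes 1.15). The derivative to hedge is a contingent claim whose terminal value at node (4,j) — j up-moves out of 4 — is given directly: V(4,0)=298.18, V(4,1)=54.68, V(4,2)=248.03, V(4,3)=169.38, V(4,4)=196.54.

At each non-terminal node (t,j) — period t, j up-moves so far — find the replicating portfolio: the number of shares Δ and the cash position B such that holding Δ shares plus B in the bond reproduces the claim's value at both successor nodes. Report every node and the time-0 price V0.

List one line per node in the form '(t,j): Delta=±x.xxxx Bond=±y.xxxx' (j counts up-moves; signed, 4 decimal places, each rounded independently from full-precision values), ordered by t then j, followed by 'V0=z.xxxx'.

(0,0): Delta=0.0695 Bond=96.0866
(1,0): Delta=0.2782 Bond=83.4536
(1,1): Delta=-0.0010 Bond=125.6136
(2,0): Delta=0.5743 Bond=64.8903
(2,1): Delta=0.1782 Bond=113.3406
(2,2): Delta=-0.0615 Bond=161.8435
(3,0): Delta=-5.4032 Bond=582.8883
(3,1): Delta=2.5934 Bond=-209.4062
(3,2): Delta=-0.6377 Bond=320.2008
(3,3): Delta=0.1331 Bond=111.1925
V0=107.2067

No-arbitrage ⇒ martingale measure with p* = (R−d)/(u−d) = 0.6415.
Terminal payoffs: V(4,0)=298.1800, V(4,1)=54.6800, V(4,2)=248.0300, V(4,3)=169.3800, V(4,4)=196.5400
Node (3,0) S=85.0306: V=(p*·54.6800+(1−p*)·298.1800)/1.15=123.4543; Δ=(54.6800−298.1800)/(113.9410−68.8748)=-5.4032; B=V−Δ·S=582.8883
Node (3,1) S=140.6678: V=(p*·248.0300+(1−p*)·54.6800)/1.15=155.4051; Δ=(248.0300−54.6800)/(188.4949−113.9410)=2.5934; B=V−Δ·S=-209.4062
Node (3,2) S=232.7098: V=(p*·169.3800+(1−p*)·248.0300)/1.15=171.8046; Δ=(169.3800−248.0300)/(311.8311−188.4949)=-0.6377; B=V−Δ·S=320.2008
Node (3,3) S=384.9766: V=(p*·196.5400+(1−p*)·169.3800)/1.15=162.4377; Δ=(196.5400−169.3800)/(515.8687−311.8311)=0.1331; B=V−Δ·S=111.1925
Node (2,0) S=104.9760: V=(p*·155.4051+(1−p*)·123.4543)/1.15=125.1748; Δ=(155.4051−123.4543)/(140.6678−85.0306)=0.5743; B=V−Δ·S=64.8903
Node (2,1) S=173.6640: V=(p*·171.8046+(1−p*)·155.4051)/1.15=144.2831; Δ=(171.8046−155.4051)/(232.7098−140.6678)=0.1782; B=V−Δ·S=113.3406
Node (2,2) S=287.2960: V=(p*·162.4377+(1−p*)·171.8046)/1.15=144.1701; Δ=(162.4377−171.8046)/(384.9766−232.7098)=-0.0615; B=V−Δ·S=161.8435
Node (1,0) S=129.6000: V=(p*·144.2831+(1−p*)·125.1748)/1.15=119.5069; Δ=(144.2831−125.1748)/(173.6640−104.9760)=0.2782; B=V−Δ·S=83.4536
Node (1,1) S=214.4000: V=(p*·144.1701+(1−p*)·144.2831)/1.15=125.4005; Δ=(144.1701−144.2831)/(287.2960−173.6640)=-0.0010; B=V−Δ·S=125.6136
Node (0,0) S=160.0000: V=(p*·125.4005+(1−p*)·119.5069)/1.15=107.2067; Δ=(125.4005−119.5069)/(214.4000−129.6000)=0.0695; B=V−Δ·S=96.0866
Each (Δ,B) replicates both successor values, so the strategy is self-financing and V0 is arbitrage-free.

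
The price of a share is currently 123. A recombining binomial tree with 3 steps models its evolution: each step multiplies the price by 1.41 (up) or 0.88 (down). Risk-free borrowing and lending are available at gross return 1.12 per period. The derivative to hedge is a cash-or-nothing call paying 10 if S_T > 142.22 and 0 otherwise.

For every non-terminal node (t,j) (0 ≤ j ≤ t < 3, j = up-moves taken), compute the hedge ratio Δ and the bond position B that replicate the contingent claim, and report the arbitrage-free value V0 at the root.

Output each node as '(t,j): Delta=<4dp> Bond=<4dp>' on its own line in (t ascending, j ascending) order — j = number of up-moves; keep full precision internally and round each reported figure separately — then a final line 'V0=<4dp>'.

(0,0): Delta=0.0606 Bond=-4.3970
(1,0): Delta=0.0705 Bond=-5.9939
(1,1): Delta=0.0532 Bond=-3.6326
(2,0): Delta=0.0000 Bond=0.0000
(2,1): Delta=0.1236 Bond=-14.8248
(2,2): Delta=0.0000 Bond=8.9286
V0=3.0568

Risk-neutral probability p* = (R−d)/(u−d) = (1.12−0.88)/(1.41−0.88) = 0.4528.
Terminal values V(3,·): V(3,0)=0.0000, V(3,1)=0.0000, V(3,2)=10.0000, V(3,3)=10.0000
Node (2,0) S=95.2512: V=(p*·0.0000+(1−p*)·0.0000)/1.12=0.0000; Δ=(0.0000−0.0000)/(134.3042−83.8211)=0.0000; B=V−Δ·S=0.0000
Node (2,1) S=152.6184: V=(p*·10.0000+(1−p*)·0.0000)/1.12=4.0431; Δ=(10.0000−0.0000)/(215.1919−134.3042)=0.1236; B=V−Δ·S=-14.8248
Node (2,2) S=244.5363: V=(p*·10.0000+(1−p*)·10.0000)/1.12=8.9286; Δ=(10.0000−10.0000)/(344.7962−215.1919)=0.0000; B=V−Δ·S=8.9286
Node (1,0) S=108.2400: V=(p*·4.0431+(1−p*)·0.0000)/1.12=1.6347; Δ=(4.0431−0.0000)/(152.6184−95.2512)=0.0705; B=V−Δ·S=-5.9939
Node (1,1) S=173.4300: V=(p*·8.9286+(1−p*)·4.0431)/1.12=5.5852; Δ=(8.9286−4.0431)/(244.5363−152.6184)=0.0532; B=V−Δ·S=-3.6326
Node (0,0) S=123.0000: V=(p*·5.5852+(1−p*)·1.6347)/1.12=3.0568; Δ=(5.5852−1.6347)/(173.4300−108.2400)=0.0606; B=V−Δ·S=-4.3970
Check: Δ(0,0)·S0 + B(0,0) = 3.0568 = V0.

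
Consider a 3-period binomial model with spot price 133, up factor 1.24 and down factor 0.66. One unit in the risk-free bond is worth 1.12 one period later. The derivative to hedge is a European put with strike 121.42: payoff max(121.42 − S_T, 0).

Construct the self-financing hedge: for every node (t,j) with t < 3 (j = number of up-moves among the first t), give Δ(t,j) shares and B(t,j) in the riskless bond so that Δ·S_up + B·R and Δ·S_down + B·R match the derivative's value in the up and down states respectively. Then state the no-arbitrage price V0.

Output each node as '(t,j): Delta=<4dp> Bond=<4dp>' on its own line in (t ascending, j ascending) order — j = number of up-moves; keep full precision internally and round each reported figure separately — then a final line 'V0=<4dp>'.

(0,0): Delta=-0.1830 Bond=28.4604
(1,0): Delta=-0.8115 Bond=87.0461
(1,1): Delta=-0.0958 Bond=17.4834
(2,0): Delta=-1.0000 Bond=108.4107
(2,1): Delta=-0.7854 Bond=94.6432
(2,2): Delta=0.0000 Bond=0.0000
V0=4.1187

Risk-neutral probability p* = (R−d)/(u−d) = (1.12−0.66)/(1.24−0.66) = 0.7931.
At expiry t=3: V(3,0)=83.1830, V(3,1)=49.5808, V(3,2)=0.0000, V(3,3)=0.0000
  t=2,j=0: stock 57.9348 → up 71.8392 (V=49.5808), down 38.2370 (V=83.1830). Price 50.4759; hedge Δ=-1.0000, bond B=108.4107.
  t=2,j=1: stock 108.8472 → up 134.9705 (V=0.0000), down 71.8392 (V=49.5808). Price 9.1590; hedge Δ=-0.7854, bond B=94.6432.
  t=2,j=2: stock 204.5008 → up 253.5810 (V=0.0000), down 134.9705 (V=0.0000). Price 0.0000; hedge Δ=0.0000, bond B=0.0000.
  t=1,j=0: stock 87.7800 → up 108.8472 (V=9.1590), down 57.9348 (V=50.4759). Price 15.8101; hedge Δ=-0.8115, bond B=87.0461.
  t=1,j=1: stock 164.9200 → up 204.5008 (V=0.0000), down 108.8472 (V=9.1590). Price 1.6919; hedge Δ=-0.0958, bond B=17.4834.
  t=0,j=0: stock 133.0000 → up 164.9200 (V=1.6919), down 87.7800 (V=15.8101). Price 4.1187; hedge Δ=-0.1830, bond B=28.4604.
Each (Δ,B) replicates both successor values, so the strategy is self-financing and V0 is arbitrage-free.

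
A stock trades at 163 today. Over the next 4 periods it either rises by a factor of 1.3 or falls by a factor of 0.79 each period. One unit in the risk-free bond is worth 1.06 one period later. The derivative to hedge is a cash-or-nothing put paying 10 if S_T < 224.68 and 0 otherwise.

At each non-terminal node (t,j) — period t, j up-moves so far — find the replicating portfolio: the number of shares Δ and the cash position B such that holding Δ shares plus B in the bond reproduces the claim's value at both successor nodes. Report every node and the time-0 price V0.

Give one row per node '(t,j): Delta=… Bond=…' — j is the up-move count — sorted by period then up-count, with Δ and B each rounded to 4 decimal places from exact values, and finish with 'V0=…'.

No-arbitrage ⇒ martingale measure with p* = (R−d)/(u−d) = 0.5294.
At expiry t=4: V(4,0)=10.0000, V(4,1)=10.0000, V(4,2)=10.0000, V(4,3)=0.0000, V(4,4)=0.0000
  t=3,j=0: stock 80.3654 → up 104.4750 (V=10.0000), down 63.4886 (V=10.0000). Price 9.4340; hedge Δ=0.0000, bond B=9.4340.
  t=3,j=1: stock 132.2468 → up 171.9208 (V=10.0000), down 104.4750 (V=10.0000). Price 9.4340; hedge Δ=0.0000, bond B=9.4340.
  t=3,j=2: stock 217.6213 → up 282.9077 (V=0.0000), down 171.9208 (V=10.0000). Price 4.4395; hedge Δ=-0.0901, bond B=24.0474.
  t=3,j=3: stock 358.1110 → up 465.5443 (V=0.0000), down 282.9077 (V=0.0000). Price 0.0000; hedge Δ=0.0000, bond B=0.0000.
  t=2,j=0: stock 101.7283 → up 132.2468 (V=9.4340), down 80.3654 (V=9.4340). Price 8.9000; hedge Δ=0.0000, bond B=8.9000.
  t=2,j=1: stock 167.4010 → up 217.6213 (V=4.4395), down 132.2468 (V=9.4340). Price 6.4055; hedge Δ=-0.0585, bond B=16.1986.
  t=2,j=2: stock 275.4700 → up 358.1110 (V=0.0000), down 217.6213 (V=4.4395). Price 1.9709; hedge Δ=-0.0316, bond B=10.6759.
  t=1,j=0: stock 128.7700 → up 167.4010 (V=6.4055), down 101.7283 (V=8.9000). Price 7.1504; hedge Δ=-0.0380, bond B=12.0414.
  t=1,j=1: stock 211.9000 → up 275.4700 (V=1.9709), down 167.4010 (V=6.4055). Price 3.8281; hedge Δ=-0.0410, bond B=12.5234.
  t=0,j=0: stock 163.0000 → up 211.9000 (V=3.8281), down 128.7700 (V=7.1504). Price 5.0863; hedge Δ=-0.0400, bond B=11.6005.
Self-financing check: at every node Δ·S+B equals the discounted successor values.

(0,0): Delta=-0.0400 Bond=11.6005
(1,0): Delta=-0.0380 Bond=12.0414
(1,1): Delta=-0.0410 Bond=12.5234
(2,0): Delta=0.0000 Bond=8.9000
(2,1): Delta=-0.0585 Bond=16.1986
(2,2): Delta=-0.0316 Bond=10.6759
(3,0): Delta=0.0000 Bond=9.4340
(3,1): Delta=0.0000 Bond=9.4340
(3,2): Delta=-0.0901 Bond=24.0474
(3,3): Delta=0.0000 Bond=0.0000
V0=5.0863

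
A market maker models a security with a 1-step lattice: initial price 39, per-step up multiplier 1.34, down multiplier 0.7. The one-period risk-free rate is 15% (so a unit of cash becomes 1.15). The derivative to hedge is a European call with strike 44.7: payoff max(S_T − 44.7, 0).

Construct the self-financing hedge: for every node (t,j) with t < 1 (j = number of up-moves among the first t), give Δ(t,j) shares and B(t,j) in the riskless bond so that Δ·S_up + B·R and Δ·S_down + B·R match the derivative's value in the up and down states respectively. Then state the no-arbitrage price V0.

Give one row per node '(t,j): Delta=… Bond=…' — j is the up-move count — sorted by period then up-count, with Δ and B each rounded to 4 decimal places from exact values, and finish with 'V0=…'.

No-arbitrage ⇒ martingale measure with p* = (R−d)/(u−d) = 0.7031.
Terminal payoffs: V(1,0)=0.0000, V(1,1)=7.5600
(0,0): S=39.0000. Δ = (V_up−V_dn)/(S_up−S_dn) = (7.5600−0.0000)/(52.2600−27.3000) = 0.3029. V = [p*·7.5600 + (1−p*)·0.0000]/1.15 = 4.6223. B = V − Δ·S = -7.1902.
Each (Δ,B) replicates both successor values, so the strategy is self-financing and V0 is arbitrage-free.

(0,0): Delta=0.3029 Bond=-7.1902
V0=4.6223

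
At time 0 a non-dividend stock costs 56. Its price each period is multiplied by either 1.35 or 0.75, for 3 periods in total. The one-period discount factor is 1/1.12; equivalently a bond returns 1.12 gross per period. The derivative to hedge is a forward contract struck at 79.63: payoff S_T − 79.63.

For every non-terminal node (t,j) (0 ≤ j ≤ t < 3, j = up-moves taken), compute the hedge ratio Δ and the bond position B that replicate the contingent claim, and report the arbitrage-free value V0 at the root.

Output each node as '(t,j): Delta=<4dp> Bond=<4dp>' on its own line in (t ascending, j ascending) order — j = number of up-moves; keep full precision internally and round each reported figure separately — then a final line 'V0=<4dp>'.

(0,0): Delta=1.0000 Bond=-56.6791
(1,0): Delta=1.0000 Bond=-63.4805
(1,1): Delta=1.0000 Bond=-63.4805
(2,0): Delta=1.0000 Bond=-71.0982
(2,1): Delta=1.0000 Bond=-71.0982
(2,2): Delta=1.0000 Bond=-71.0982
V0=-0.6791

No-arbitrage ⇒ martingale measure with p* = (R−d)/(u−d) = 0.6167.
At expiry t=3: V(3,0)=-56.0050, V(3,1)=-37.1050, V(3,2)=-3.0850, V(3,3)=58.1510
Node (2,0) S=31.5000: V=(p*·-37.1050+(1−p*)·-56.0050)/1.12=-39.5982; Δ=(-37.1050−-56.0050)/(42.5250−23.6250)=1.0000; B=V−Δ·S=-71.0982
Node (2,1) S=56.7000: V=(p*·-3.0850+(1−p*)·-37.1050)/1.12=-14.3982; Δ=(-3.0850−-37.1050)/(76.5450−42.5250)=1.0000; B=V−Δ·S=-71.0982
Node (2,2) S=102.0600: V=(p*·58.1510+(1−p*)·-3.0850)/1.12=30.9618; Δ=(58.1510−-3.0850)/(137.7810−76.5450)=1.0000; B=V−Δ·S=-71.0982
Node (1,0) S=42.0000: V=(p*·-14.3982+(1−p*)·-39.5982)/1.12=-21.4805; Δ=(-14.3982−-39.5982)/(56.7000−31.5000)=1.0000; B=V−Δ·S=-63.4805
Node (1,1) S=75.6000: V=(p*·30.9618+(1−p*)·-14.3982)/1.12=12.1195; Δ=(30.9618−-14.3982)/(102.0600−56.7000)=1.0000; B=V−Δ·S=-63.4805
Node (0,0) S=56.0000: V=(p*·12.1195+(1−p*)·-21.4805)/1.12=-0.6791; Δ=(12.1195−-21.4805)/(75.6000−42.0000)=1.0000; B=V−Δ·S=-56.6791
Self-financing check: at every node Δ·S+B equals the discounted successor values.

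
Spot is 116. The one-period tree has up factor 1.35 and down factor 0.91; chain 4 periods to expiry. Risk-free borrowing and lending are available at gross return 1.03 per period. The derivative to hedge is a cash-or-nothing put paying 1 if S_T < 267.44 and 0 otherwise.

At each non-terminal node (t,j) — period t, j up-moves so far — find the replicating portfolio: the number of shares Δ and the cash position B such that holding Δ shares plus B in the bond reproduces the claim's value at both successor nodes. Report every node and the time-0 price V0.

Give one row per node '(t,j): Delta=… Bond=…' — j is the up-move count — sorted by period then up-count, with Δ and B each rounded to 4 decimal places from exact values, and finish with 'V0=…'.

The replicating-portfolio and risk-neutral prices coincide; use p* = (1.03−0.91)/(1.35−0.91) = 0.2727 for the latter.
Terminal payoffs: V(4,0)=1.0000, V(4,1)=1.0000, V(4,2)=1.0000, V(4,3)=1.0000, V(4,4)=0.0000
(3,0): S=87.4142. Δ = (V_up−V_dn)/(S_up−S_dn) = (1.0000−1.0000)/(118.0092−79.5470) = 0.0000. V = [p*·1.0000 + (1−p*)·1.0000]/1.03 = 0.9709. B = V − Δ·S = 0.9709.
(3,1): S=129.6805. Δ = (V_up−V_dn)/(S_up−S_dn) = (1.0000−1.0000)/(175.0686−118.0092) = 0.0000. V = [p*·1.0000 + (1−p*)·1.0000]/1.03 = 0.9709. B = V − Δ·S = 0.9709.
(3,2): S=192.3831. Δ = (V_up−V_dn)/(S_up−S_dn) = (1.0000−1.0000)/(259.7172−175.0686) = 0.0000. V = [p*·1.0000 + (1−p*)·1.0000]/1.03 = 0.9709. B = V − Δ·S = 0.9709.
(3,3): S=285.4035. Δ = (V_up−V_dn)/(S_up−S_dn) = (0.0000−1.0000)/(385.2947−259.7172) = -0.0080. V = [p*·0.0000 + (1−p*)·1.0000]/1.03 = 0.7061. B = V − Δ·S = 2.9788.
(2,0): S=96.0596. Δ = (V_up−V_dn)/(S_up−S_dn) = (0.9709−0.9709)/(129.6805−87.4142) = 0.0000. V = [p*·0.9709 + (1−p*)·0.9709]/1.03 = 0.9426. B = V − Δ·S = 0.9426.
(2,1): S=142.5060. Δ = (V_up−V_dn)/(S_up−S_dn) = (0.9709−0.9709)/(192.3831−129.6805) = 0.0000. V = [p*·0.9709 + (1−p*)·0.9709]/1.03 = 0.9426. B = V − Δ·S = 0.9426.
(2,2): S=211.4100. Δ = (V_up−V_dn)/(S_up−S_dn) = (0.7061−0.9709)/(285.4035−192.3831) = -0.0028. V = [p*·0.7061 + (1−p*)·0.9709]/1.03 = 0.8725. B = V − Δ·S = 1.4743.
(1,0): S=105.5600. Δ = (V_up−V_dn)/(S_up−S_dn) = (0.9426−0.9426)/(142.5060−96.0596) = 0.0000. V = [p*·0.9426 + (1−p*)·0.9426]/1.03 = 0.9151. B = V − Δ·S = 0.9151.
(1,1): S=156.6000. Δ = (V_up−V_dn)/(S_up−S_dn) = (0.8725−0.9426)/(211.4100−142.5060) = -0.0010. V = [p*·0.8725 + (1−p*)·0.9426]/1.03 = 0.8966. B = V − Δ·S = 1.0559.
(0,0): S=116.0000. Δ = (V_up−V_dn)/(S_up−S_dn) = (0.8966−0.9151)/(156.6000−105.5600) = -0.0004. V = [p*·0.8966 + (1−p*)·0.9151]/1.03 = 0.8836. B = V − Δ·S = 0.9258.
Check: Δ(0,0)·S0 + B(0,0) = 0.8836 = V0.

(0,0): Delta=-0.0004 Bond=0.9258
(1,0): Delta=0.0000 Bond=0.9151
(1,1): Delta=-0.0010 Bond=1.0559
(2,0): Delta=0.0000 Bond=0.9426
(2,1): Delta=0.0000 Bond=0.9426
(2,2): Delta=-0.0028 Bond=1.4743
(3,0): Delta=0.0000 Bond=0.9709
(3,1): Delta=0.0000 Bond=0.9709
(3,2): Delta=0.0000 Bond=0.9709
(3,3): Delta=-0.0080 Bond=2.9788
V0=0.8836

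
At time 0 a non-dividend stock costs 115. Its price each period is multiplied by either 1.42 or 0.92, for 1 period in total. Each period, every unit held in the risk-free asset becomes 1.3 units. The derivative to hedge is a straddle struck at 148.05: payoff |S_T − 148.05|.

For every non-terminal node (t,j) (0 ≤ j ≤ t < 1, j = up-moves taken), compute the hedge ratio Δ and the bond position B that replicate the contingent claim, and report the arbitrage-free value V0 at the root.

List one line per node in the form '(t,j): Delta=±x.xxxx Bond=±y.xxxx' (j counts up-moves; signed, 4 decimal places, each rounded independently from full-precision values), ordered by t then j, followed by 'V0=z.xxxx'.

(0,0): Delta=-0.4696 Bond=70.7154
V0=16.7154

No-arbitrage ⇒ martingale measure with p* = (R−d)/(u−d) = 0.7600.
Terminal values V(1,·): V(1,0)=42.2500, V(1,1)=15.2500
(0,0): S=115.0000. Δ = (V_up−V_dn)/(S_up−S_dn) = (15.2500−42.2500)/(163.3000−105.8000) = -0.4696. V = [p*·15.2500 + (1−p*)·42.2500]/1.3 = 16.7154. B = V − Δ·S = 70.7154.
The time-0 hedge costs 16.7154, which is the no-arbitrage price.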